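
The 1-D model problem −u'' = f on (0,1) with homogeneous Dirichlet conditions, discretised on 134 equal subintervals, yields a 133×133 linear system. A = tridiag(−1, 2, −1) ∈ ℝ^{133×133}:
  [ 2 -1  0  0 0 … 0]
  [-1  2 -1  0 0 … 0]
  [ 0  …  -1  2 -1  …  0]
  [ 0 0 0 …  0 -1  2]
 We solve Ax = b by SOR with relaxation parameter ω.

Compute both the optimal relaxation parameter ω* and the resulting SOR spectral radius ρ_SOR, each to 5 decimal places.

n=133: λ(B_J) = 1 − λ(A)/2 = cos(kπ/134); k=1 gives ρ_J = 0.99973.
√(1−ρ_J²) simplifies to sin(π/134) = 0.023443.
[ω*] 2 ÷ (1 + 0.023443) = 2 ÷ 1.023443 = 1.95419.
ρ(B_{ω*}) = ω*−1 = 0.95419

ω* = 1.95419, ρ_SOR = 0.95419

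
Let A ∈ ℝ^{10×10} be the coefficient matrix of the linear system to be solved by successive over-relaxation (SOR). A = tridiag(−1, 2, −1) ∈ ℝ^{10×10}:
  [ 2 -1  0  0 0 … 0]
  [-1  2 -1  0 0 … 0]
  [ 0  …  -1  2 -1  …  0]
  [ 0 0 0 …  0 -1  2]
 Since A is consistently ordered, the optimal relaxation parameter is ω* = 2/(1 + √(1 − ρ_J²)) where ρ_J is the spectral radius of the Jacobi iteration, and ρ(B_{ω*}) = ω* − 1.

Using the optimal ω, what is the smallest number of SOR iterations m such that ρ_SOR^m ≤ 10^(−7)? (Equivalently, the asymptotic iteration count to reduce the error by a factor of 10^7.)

[ρ_J] n=10: ρ(B_J) = cos(π/(n+1)) = cos(π/11) = 0.9594930.
√(1 − cos²(π/11)) = sin(π/11) ≈ 0.2817326.
So ω* = 2/1.2817326 = 1.5603879 (Young).
and ρ(B_{ω*}) = 1.5603879 − 1 = 0.5603879.
m ≥ 7·ln10 / (−ln 0.5603879) = 27.832; smallest integer m = 28.

m = 28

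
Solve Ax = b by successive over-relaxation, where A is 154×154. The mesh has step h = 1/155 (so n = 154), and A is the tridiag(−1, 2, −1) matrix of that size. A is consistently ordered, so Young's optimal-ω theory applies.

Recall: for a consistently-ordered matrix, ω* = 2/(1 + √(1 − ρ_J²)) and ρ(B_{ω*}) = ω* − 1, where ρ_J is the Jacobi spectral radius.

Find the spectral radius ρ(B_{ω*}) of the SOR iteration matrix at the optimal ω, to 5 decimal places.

ρ_SOR = 0.96027

n=154: λ(B_J) = 1 − λ(A)/2 = cos(kπ/155); k=1 gives ρ_J = 0.99979.
√(1−ρ_J²) = |sin(π/155)| = 0.020267
ω* = 2 / (1 + 0.020267) = 2 / 1.020267 ≈ 1.96027.
ρ(B_{ω*}) = ω*−1 = 0.96027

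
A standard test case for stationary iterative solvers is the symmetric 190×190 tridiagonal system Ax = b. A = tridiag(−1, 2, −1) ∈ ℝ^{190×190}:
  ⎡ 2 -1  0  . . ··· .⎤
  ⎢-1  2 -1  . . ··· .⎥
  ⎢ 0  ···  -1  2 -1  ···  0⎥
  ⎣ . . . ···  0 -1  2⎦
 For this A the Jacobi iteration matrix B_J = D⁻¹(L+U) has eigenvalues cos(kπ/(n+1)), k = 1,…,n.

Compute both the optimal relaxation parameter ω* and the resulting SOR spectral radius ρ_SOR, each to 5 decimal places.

ω* = 1.96764, ρ_SOR = 0.96764

½·tridiag(1,0,1) at n=190: λ_k = cos(kπ/191); max |λ| at k=1 ⇒ ρ_J = cos(π/191) ≈ 0.99986.
√(1 − cos²(π/191)) = sin(π/191) ≈ 0.016447.
ω* = 2/(1 + 0.016447) = 2/1.016447 = 1.96764.
ρ(B_{ω*}) = ω*−1 = 0.96764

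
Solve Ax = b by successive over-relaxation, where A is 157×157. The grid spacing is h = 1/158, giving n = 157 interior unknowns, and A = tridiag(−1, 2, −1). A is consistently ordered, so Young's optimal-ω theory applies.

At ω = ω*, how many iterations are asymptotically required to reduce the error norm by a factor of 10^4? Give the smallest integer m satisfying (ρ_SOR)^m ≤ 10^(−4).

n=157: λ(B_J) = 1 − λ(A)/2 = cos(kπ/158); k=1 gives ρ_J = 0.9998023.
√(1−ρ_J²) simplifies to sin(π/158) = 0.0198822.
ω* = 2/(1 + 0.0198822) = 2/1.0198822 = 1.9610108.
[ρ_SOR] ω* − 1 = 0.9610108.
ρ_SOR^m ≤ 10^(−4) ⇔ m ≥ 4·ln10/(−ln 0.9610108) = 9.21034/0.0397696 = 231.592; m = ⌈231.592⌉ = 232.

m = 232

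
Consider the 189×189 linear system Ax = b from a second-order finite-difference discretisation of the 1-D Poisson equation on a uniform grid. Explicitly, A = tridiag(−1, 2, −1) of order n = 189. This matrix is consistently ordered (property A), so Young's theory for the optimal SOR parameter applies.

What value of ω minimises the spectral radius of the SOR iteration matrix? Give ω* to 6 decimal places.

ω* = 1.967470

With n=189, ρ(Jacobi) = cos(π/190) = 0.999863.
1 − cos²(π/190) = sin²(π/190) ⇒ √(1−ρ_J²) = sin(π/190) = 0.0165339.
Young: ω* = 2/(1+√(1−ρ_J²)) = 2/(1+0.0165339) = 2/1.0165339 = 1.967470.
ρ(B_{ω*}) = ω*−1 = 0.967470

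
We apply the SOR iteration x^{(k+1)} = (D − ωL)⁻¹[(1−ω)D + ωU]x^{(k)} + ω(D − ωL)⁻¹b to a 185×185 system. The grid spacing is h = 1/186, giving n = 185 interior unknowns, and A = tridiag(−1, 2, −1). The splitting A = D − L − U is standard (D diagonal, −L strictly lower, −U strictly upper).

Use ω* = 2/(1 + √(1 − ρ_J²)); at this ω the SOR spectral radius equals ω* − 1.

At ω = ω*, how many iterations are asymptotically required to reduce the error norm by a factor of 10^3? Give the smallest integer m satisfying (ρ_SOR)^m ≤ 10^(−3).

m = 205

n=185: λ(B_J) = 1 − λ(A)/2 = cos(kπ/186); k=1 gives ρ_J = 0.9998574.
√(1 − cos²(π/186)) = sin(π/186) ≈ 0.0168895.
[ω*] 2 ÷ (1 + 0.0168895) = 2 ÷ 1.0168895 = 1.9667820.
ρ_SOR = ω* − 1 = 1.9667820 − 1 = 0.9667820.
3·ln10 = 6.90776; −ln(0.9667820) = 0.0337822; m = ⌈6.90776/0.0337822⌉ = ⌈204.479⌉ = 205.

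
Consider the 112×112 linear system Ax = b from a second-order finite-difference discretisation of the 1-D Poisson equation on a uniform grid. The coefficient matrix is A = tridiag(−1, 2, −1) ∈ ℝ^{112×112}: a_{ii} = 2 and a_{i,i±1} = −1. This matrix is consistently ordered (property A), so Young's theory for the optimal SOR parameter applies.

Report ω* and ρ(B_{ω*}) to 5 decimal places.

ω* = 1.94591, ρ_SOR = 0.94591

½·tridiag(1,0,1) at n=112: λ_k = cos(kπ/113); max |λ| at k=1 ⇒ ρ_J = cos(π/113) ≈ 0.99961.
root = sin(π/113) = 0.027798  (since 1−cos² = sin²).
Young: ω* = 2/(1+√(1−ρ_J²)) = 2/(1+0.027798) = 2/1.027798 = 1.94591.
ρ_SOR = ω* − 1 = 1.94591 − 1 = 0.94591.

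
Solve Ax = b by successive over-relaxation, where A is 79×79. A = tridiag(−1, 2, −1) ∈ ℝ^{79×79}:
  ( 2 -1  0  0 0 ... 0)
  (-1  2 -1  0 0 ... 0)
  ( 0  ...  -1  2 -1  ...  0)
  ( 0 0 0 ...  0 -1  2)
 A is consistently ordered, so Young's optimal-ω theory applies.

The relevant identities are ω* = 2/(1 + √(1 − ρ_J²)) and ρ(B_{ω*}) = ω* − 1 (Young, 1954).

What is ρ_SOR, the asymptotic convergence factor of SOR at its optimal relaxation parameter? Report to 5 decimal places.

[ρ_J] n=79: ρ(B_J) = cos(π/(n+1)) = cos(π/80) = 0.99923.
√(1−ρ_J²) simplifies to sin(π/80) = 0.039260.
[ω*] 2 ÷ (1 + 0.039260) = 2 ÷ 1.039260 = 1.92445.
and ρ(B_{ω*}) = 1.92445 − 1 = 0.92445.

ρ_SOR = 0.92445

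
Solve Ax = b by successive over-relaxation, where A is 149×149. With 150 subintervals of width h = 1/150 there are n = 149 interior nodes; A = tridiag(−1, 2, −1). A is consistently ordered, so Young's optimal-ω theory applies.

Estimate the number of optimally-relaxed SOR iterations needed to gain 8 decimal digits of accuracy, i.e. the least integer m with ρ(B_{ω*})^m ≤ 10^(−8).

m = 440

B_J for the 149×149 system has eigenvalues cos(kπ/150); ρ_J = cos(π/150) = 0.9997807.
√(1−ρ_J²) = |sin(π/150)| = 0.0209424
ω* = 2/(1+0.0209424) = 1.9589744
and ρ(B_{ω*}) = 1.9589744 − 1 = 0.9589744.
ρ_SOR^m ≤ 10^(−8) ⇔ m ≥ 8·ln10/(−ln 0.9589744) = 18.4207/0.0418909 = 439.730; m = ⌈439.730⌉ = 440.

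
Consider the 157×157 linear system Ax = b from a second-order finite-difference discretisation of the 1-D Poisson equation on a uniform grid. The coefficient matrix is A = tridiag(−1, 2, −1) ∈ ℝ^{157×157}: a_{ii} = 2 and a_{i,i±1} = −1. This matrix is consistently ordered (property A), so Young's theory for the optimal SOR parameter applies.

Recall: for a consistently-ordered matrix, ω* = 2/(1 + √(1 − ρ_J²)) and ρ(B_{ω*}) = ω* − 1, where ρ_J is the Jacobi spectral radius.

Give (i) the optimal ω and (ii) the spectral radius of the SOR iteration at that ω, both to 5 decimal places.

B_J for the 157×157 system has eigenvalues cos(kπ/158); ρ_J = cos(π/158) = 0.99980.
√(1−ρ_J²) simplifies to sin(π/158) = 0.019882.
ω* = 2/(1 + 0.019882) = 2/1.019882 = 1.96101.
[ρ_SOR] ω* − 1 = 0.96101.

ω* = 1.96101, ρ_SOR = 0.96101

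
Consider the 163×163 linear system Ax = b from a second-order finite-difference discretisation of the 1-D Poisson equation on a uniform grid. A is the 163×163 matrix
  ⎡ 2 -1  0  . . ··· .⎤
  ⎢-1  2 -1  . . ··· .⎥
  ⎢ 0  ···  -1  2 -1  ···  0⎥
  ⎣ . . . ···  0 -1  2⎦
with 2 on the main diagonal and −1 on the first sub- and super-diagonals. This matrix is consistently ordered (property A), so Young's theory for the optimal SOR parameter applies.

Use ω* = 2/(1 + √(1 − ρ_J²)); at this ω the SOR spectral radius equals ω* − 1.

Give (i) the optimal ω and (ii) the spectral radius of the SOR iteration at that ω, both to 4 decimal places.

ω* = 1.9624, ρ_SOR = 0.9624

With n=163, ρ(Jacobi) = cos(π/164) = 0.9998.
√(1−ρ_J²) = |sin(π/164)| = 0.01915
So ω* = 2/1.01915 = 1.9624 (Young).
[ρ_SOR] ω* − 1 = 0.9624.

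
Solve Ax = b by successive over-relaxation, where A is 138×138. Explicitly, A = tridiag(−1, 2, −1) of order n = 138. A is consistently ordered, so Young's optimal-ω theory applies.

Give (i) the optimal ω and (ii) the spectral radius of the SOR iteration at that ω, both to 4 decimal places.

ω* = 1.9558, ρ_SOR = 0.9558

½·tridiag(1,0,1) at n=138: λ_k = cos(kπ/139); max |λ| at k=1 ⇒ ρ_J = cos(π/139) ≈ 0.9997.
√(1−ρ_J²) = |sin(π/139)| = 0.02260
ω* = 2 / (1 + 0.02260) = 2 / 1.02260 ≈ 1.9558.
At ω = 1.9558 every |λ(B_ω)| = ω−1, so ρ_SOR = 0.9558.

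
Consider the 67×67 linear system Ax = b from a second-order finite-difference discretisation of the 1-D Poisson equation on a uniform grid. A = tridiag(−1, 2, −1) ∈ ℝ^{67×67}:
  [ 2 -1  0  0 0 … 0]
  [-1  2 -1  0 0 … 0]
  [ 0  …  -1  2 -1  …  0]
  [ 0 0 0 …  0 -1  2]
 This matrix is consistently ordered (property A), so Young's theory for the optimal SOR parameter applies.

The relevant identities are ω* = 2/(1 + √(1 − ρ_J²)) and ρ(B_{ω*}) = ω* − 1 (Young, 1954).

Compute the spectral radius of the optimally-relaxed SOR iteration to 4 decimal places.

With n=67, ρ(Jacobi) = cos(π/68) = 0.9989.
√(1 − cos²(π/68)) = sin(π/68) ≈ 0.04618.
Then 2/(1+√(1−ρ_J²)) = 2/(1+0.04618); ω* = 2/1.04618 = 1.9117.
and ρ(B_{ω*}) = 1.9117 − 1 = 0.9117.

ρ_SOR = 0.9117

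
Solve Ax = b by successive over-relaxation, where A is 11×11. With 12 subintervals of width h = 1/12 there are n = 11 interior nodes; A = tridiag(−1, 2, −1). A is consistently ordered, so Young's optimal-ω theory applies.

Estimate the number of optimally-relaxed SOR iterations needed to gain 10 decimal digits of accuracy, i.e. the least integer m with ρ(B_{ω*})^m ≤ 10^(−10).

B_J for the 11×11 system has eigenvalues cos(kπ/12); ρ_J = cos(π/12) = 0.9659258.
√(1 − cos²(π/12)) = sin(π/12) ≈ 0.2588190.
ω* = 2 / (1 + 0.2588190) = 2 / 1.2588190 ≈ 1.5887908.
ρ_SOR = ω* − 1 = 1.5887908 − 1 = 0.5887908.
(0.5887908)^m ≤ 10^{−10}  ⇒  m·ln(0.5887908) ≤ −10·ln10  ⇒  m ≥ 43.471  ⇒  m = 44

m = 44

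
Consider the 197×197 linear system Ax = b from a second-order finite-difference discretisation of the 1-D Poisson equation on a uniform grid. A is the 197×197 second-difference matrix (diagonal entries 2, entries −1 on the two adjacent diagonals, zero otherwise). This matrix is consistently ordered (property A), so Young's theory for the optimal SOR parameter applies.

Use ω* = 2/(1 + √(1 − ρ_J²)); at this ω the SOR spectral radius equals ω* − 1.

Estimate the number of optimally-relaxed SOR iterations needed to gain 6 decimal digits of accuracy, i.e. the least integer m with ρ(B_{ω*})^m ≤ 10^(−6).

m = 436

½·tridiag(1,0,1) at n=197: λ_k = cos(kπ/198); max |λ| at k=1 ⇒ ρ_J = cos(π/198) ≈ 0.9998741.
√(1−ρ_J²) simplifies to sin(π/198) = 0.0158660.
ω* = 2/(1 + 0.0158660) = 2/1.0158660 = 1.9687636.
At ω = 1.9687636 every |λ(B_ω)| = ω−1, so ρ_SOR = 0.9687636.
For 6 digits: m = 6·ln10 / (−ln 0.9687636) = 13.8155/0.0317347 = 435.344; round up → m = 436.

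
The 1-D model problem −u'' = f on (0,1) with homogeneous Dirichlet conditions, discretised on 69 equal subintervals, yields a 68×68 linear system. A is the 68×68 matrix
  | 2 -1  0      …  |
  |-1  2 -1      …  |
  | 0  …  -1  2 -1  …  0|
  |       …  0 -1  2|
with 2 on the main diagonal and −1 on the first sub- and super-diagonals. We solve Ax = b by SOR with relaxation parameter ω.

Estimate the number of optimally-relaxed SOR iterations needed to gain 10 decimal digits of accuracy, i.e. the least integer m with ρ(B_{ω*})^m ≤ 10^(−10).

ρ_J = max_k |cos(kπ/69)| = cos(π/69) = 0.9989637
√(1 − cos²(π/69)) = sin(π/69) ≈ 0.0455146.
Then 2/(1+√(1−ρ_J²)) = 2/(1+0.0455146); ω* = 2/1.0455146 = 1.9129336.
ρ(B_{ω*}) = ω*−1 = 0.9129336
For 10 digits: m = 10·ln10 / (−ln 0.9129336) = 23.0259/0.0910921 = 252.776; round up → m = 253.

m = 253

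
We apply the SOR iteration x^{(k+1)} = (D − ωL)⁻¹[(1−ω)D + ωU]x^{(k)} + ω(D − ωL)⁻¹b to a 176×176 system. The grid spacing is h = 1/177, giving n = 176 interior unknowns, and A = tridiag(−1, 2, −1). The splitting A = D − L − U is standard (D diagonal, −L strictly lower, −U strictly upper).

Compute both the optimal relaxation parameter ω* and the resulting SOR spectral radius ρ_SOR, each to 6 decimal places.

ρ_J = max_k |cos(kπ/177)| = cos(π/177) = 0.999842
√(1−ρ_J²) = |sin(π/177)| = 0.0177482
So ω* = 2/1.0177482 = 1.965123 (Young).
ρ(B_{ω*}) = ω*−1 = 0.965123

ω* = 1.965123, ρ_SOR = 0.965123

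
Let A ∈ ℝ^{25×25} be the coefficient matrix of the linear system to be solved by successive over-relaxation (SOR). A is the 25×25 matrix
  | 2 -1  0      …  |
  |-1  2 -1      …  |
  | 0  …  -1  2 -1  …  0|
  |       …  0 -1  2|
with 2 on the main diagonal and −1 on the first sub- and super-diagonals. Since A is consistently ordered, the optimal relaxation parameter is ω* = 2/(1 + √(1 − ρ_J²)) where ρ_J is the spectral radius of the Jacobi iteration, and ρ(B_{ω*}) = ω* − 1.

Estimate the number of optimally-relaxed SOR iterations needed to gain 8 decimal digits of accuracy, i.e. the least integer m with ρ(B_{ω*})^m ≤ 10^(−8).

ρ_J = max_k |cos(kπ/26)| = cos(π/26) = 0.9927089
√(1−ρ_J²) simplifies to sin(π/26) = 0.1205367.
[ω*] 2 ÷ (1 + 0.1205367) = 2 ÷ 1.1205367 = 1.7848590.
[ρ_SOR] ω* − 1 = 0.7848590.
8·ln10 = 18.4207; −ln(0.7848590) = 0.242251; m = ⌈18.4207/0.242251⌉ = ⌈76.040⌉ = 77.

m = 77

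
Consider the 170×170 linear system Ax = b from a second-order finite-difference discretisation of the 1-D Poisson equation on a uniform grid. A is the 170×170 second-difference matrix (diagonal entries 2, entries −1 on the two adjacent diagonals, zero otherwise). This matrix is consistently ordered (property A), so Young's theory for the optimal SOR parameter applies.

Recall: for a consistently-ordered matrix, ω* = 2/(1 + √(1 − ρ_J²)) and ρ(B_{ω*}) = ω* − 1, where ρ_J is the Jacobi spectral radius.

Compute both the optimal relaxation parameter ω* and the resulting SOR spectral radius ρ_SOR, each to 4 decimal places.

ω* = 1.9639, ρ_SOR = 0.9639

[ρ_J] n=170: ρ(B_J) = cos(π/(n+1)) = cos(π/171) = 0.9998.
root = sin(π/171) = 0.01837  (since 1−cos² = sin²).
ω* = 2/(1+0.01837) = 1.9639
and ρ(B_{ω*}) = 1.9639 − 1 = 0.9639.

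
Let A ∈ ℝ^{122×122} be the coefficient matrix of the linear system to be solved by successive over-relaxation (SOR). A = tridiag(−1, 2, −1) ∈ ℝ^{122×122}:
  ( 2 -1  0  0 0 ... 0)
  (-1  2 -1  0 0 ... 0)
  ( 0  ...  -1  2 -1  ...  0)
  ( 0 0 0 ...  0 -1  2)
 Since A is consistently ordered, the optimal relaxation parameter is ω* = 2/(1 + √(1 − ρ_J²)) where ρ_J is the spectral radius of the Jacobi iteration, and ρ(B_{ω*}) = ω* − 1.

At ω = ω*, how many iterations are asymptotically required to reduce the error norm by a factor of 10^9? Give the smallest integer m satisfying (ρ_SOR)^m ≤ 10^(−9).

m = 406

spectrum of D⁻¹(L+U) = {cos(kπ/123) : 1≤k≤122}; ρ_J = cos(π/123) = 0.9996738.
√(1−ρ_J²) = |sin(π/123)| = 0.0255386
ω* = 2 / (1 + 0.0255386) = 2 / 1.0255386 ≈ 1.9501948.
and ρ(B_{ω*}) = 1.9501948 − 1 = 0.9501948.
Need (0.9501948)^m ≤ 10^(−9): m ≥ 9·ln10/|ln 0.9501948| = 20.7233/0.0510883 = 405.637 ⇒ m = 406.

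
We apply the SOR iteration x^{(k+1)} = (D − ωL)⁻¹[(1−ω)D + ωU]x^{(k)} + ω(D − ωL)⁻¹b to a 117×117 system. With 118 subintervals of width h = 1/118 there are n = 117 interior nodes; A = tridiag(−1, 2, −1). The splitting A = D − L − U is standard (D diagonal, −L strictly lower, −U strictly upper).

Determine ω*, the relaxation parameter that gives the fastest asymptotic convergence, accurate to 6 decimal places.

ω* = 1.948140

ρ_J = max_k |cos(kπ/118)| = cos(π/118) = 0.999646
√(1−ρ_J²) = |sin(π/118)| = 0.0266205
ω* = 2 / (1 + 0.0266205) = 2 / 1.0266205 ≈ 1.948140.
At ω = 1.948140 every |λ(B_ω)| = ω−1, so ρ_SOR = 0.948140.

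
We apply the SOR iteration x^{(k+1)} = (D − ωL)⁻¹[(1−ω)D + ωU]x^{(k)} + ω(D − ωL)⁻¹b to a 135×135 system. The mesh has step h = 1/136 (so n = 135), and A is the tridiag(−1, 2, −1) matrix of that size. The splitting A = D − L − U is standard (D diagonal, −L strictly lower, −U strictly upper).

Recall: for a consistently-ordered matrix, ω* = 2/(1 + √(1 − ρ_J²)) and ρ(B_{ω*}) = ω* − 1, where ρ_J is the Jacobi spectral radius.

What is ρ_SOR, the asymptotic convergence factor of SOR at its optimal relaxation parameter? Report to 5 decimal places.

ρ_SOR = 0.95485

n=135: λ(B_J) = 1 − λ(A)/2 = cos(kπ/136); k=1 gives ρ_J = 0.99973.
root = sin(π/136) = 0.023098  (since 1−cos² = sin²).
Young: ω* = 2/(1+√(1−ρ_J²)) = 2/(1+0.023098) = 2/1.023098 = 1.95485.
[ρ_SOR] ω* − 1 = 0.95485.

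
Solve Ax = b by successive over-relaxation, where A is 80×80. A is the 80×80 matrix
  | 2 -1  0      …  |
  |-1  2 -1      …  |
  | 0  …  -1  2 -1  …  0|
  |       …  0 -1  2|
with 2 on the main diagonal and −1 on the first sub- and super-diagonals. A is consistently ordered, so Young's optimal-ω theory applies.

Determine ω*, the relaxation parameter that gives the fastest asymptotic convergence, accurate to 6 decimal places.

spectrum of D⁻¹(L+U) = {cos(kπ/81) : 1≤k≤80}; ρ_J = cos(π/81) = 0.999248.
root = sin(π/81) = 0.0387754  (since 1−cos² = sin²).
Young: ω* = 2/(1+√(1−ρ_J²)) = 2/(1+0.0387754) = 2/1.0387754 = 1.925344.
and ρ(B_{ω*}) = 1.925344 − 1 = 0.925344.

ω* = 1.925344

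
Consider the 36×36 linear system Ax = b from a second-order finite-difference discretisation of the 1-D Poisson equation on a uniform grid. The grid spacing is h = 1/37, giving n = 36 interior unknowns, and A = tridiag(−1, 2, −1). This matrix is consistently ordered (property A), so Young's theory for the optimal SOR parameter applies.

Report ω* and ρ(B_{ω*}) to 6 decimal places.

ω* = 1.843648, ρ_SOR = 0.843648

B_J for the 36×36 system has eigenvalues cos(kπ/37); ρ_J = cos(π/37) = 0.996397.
1 − cos²(π/37) = sin²(π/37) ⇒ √(1−ρ_J²) = sin(π/37) = 0.0848059.
So ω* = 2/1.0848059 = 1.843648 (Young).
ρ_SOR = ω* − 1 = 1.843648 − 1 = 0.843648.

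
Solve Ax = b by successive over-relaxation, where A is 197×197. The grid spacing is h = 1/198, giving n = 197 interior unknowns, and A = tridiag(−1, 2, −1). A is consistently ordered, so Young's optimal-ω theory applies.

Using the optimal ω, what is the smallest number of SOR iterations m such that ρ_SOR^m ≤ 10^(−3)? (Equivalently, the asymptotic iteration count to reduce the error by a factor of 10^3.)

n=197: λ(B_J) = 1 − λ(A)/2 = cos(kπ/198); k=1 gives ρ_J = 0.9998741.
√(1 − cos²(π/198)) = sin(π/198) ≈ 0.0158660.
ω* = 2 / (1 + 0.0158660) = 2 / 1.0158660 ≈ 1.9687636.
ρ_SOR = ω* − 1 = 1.9687636 − 1 = 0.9687636.
m ≥ 3·ln10 / (−ln 0.9687636) = 217.672; smallest integer m = 218.

m = 218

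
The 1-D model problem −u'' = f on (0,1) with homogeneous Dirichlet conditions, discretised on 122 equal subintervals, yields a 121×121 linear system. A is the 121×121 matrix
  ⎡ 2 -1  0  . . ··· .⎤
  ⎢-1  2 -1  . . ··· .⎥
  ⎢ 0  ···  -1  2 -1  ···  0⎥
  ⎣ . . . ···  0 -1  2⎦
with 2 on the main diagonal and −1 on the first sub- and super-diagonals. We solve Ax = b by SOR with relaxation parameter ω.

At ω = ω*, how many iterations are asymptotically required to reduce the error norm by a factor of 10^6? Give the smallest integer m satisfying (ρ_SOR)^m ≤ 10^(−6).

m = 269

B_J for the 121×121 system has eigenvalues cos(kπ/122); ρ_J = cos(π/122) = 0.9996685.
√(1 − cos²(π/122)) = sin(π/122) ≈ 0.0257479.
ω* = 2/(1+0.0257479) = 1.9497968
ρ(B_{ω*}) = ω*−1 = 0.9497968
ρ_SOR^m ≤ 10^(−6) ⇔ m ≥ 6·ln10/(−ln 0.9497968) = 13.8155/0.0515072 = 268.225; m = ⌈268.225⌉ = 269.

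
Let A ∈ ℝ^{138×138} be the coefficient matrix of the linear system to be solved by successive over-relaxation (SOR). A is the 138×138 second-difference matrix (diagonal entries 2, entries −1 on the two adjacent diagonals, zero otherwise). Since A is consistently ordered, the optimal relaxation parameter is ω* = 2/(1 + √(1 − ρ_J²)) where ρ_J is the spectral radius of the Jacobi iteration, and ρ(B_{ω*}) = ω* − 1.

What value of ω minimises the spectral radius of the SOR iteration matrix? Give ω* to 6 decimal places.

B_J for the 138×138 system has eigenvalues cos(kπ/139); ρ_J = cos(π/139) = 0.999745.
1 − cos²(π/139) = sin²(π/139) ⇒ √(1−ρ_J²) = sin(π/139) = 0.0225995.
Young: ω* = 2/(1+√(1−ρ_J²)) = 2/(1+0.0225995) = 2/1.0225995 = 1.955800.
Hence ρ(B_{ω*}) = 1.955800 − 1 = 0.955800.

ω* = 1.955800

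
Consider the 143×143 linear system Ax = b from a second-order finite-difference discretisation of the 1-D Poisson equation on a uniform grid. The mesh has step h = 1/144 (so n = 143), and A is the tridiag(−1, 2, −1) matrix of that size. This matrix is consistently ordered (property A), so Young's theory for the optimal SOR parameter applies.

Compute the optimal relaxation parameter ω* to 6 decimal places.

B_J for the 143×143 system has eigenvalues cos(kπ/144); ρ_J = cos(π/144) = 0.999762.
√(1 − cos²(π/144)) = sin(π/144) ≈ 0.0218149.
ω* = 2/(1+0.0218149) = 1.957302
ρ(B_{ω*}) = ω*−1 = 0.957302

ω* = 1.957302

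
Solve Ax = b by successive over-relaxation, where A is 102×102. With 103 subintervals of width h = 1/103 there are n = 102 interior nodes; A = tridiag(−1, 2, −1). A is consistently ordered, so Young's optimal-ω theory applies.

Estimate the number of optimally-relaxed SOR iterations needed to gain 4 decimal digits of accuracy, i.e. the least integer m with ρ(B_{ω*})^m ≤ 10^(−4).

m = 151

½·tridiag(1,0,1) at n=102: λ_k = cos(kπ/103); max |λ| at k=1 ⇒ ρ_J = cos(π/103) ≈ 0.9995349.
1 − cos²(π/103) = sin²(π/103) ⇒ √(1−ρ_J²) = sin(π/103) = 0.0304962.
ω* = 2 / (1 + 0.0304962) = 2 / 1.0304962 ≈ 1.9408126.
At ω = 1.9408126 every |λ(B_ω)| = ω−1, so ρ_SOR = 0.9408126.
Need (0.9408126)^m ≤ 10^(−4): m ≥ 4·ln10/|ln 0.9408126| = 9.21034/0.0610113 = 150.961 ⇒ m = 151.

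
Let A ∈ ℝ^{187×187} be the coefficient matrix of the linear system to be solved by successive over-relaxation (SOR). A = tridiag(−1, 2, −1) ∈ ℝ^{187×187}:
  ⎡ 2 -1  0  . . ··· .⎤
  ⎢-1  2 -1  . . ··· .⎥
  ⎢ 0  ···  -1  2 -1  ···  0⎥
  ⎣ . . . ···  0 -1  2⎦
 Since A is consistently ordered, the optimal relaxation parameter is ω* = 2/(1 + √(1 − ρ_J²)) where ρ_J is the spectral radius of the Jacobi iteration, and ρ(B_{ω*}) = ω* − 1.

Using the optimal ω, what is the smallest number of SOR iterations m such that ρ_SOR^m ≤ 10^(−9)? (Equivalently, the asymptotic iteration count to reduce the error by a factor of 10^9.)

ρ_J = max_k |cos(kπ/188)| = cos(π/188) = 0.9998604
1 − cos²(π/188) = sin²(π/188) ⇒ √(1−ρ_J²) = sin(π/188) = 0.0167098.
ω* = 2 / (1 + 0.0167098) = 2 / 1.0167098 ≈ 1.9671297.
ρ(B_{ω*}) = ω*−1 = 0.9671297
(0.9671297)^m ≤ 10^{−9}  ⇒  m·ln(0.9671297) ≤ −9·ln10  ⇒  m ≥ 620.037  ⇒  m = 621

m = 621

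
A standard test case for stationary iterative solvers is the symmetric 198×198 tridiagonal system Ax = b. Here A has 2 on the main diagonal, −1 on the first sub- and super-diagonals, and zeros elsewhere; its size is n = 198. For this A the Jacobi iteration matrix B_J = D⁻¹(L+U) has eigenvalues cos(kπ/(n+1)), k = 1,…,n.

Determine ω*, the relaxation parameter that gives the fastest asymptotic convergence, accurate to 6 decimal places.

ω* = 1.968918

With n=198, ρ(Jacobi) = cos(π/199) = 0.999875.
root = sin(π/199) = 0.0157862  (since 1−cos² = sin²).
Young: ω* = 2/(1+√(1−ρ_J²)) = 2/(1+0.0157862) = 2/1.0157862 = 1.968918.
Hence ρ(B_{ω*}) = 1.968918 − 1 = 0.968918.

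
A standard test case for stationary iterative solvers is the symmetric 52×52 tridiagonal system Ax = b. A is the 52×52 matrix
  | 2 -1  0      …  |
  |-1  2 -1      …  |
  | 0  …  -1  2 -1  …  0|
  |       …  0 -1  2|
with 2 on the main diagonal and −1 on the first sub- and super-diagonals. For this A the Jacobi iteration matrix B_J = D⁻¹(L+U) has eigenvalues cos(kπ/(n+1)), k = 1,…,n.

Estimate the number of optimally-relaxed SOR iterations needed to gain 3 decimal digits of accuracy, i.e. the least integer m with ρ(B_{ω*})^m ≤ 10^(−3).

ρ_J = max_k |cos(kπ/53)| = cos(π/53) = 0.9982437
√(1−ρ_J²) simplifies to sin(π/53) = 0.0592406.
Then 2/(1+√(1−ρ_J²)) = 2/(1+0.0592406); ω* = 2/1.0592406 = 1.8881451.
and ρ(B_{ω*}) = 1.8881451 − 1 = 0.8881451.
(0.8881451)^m ≤ 10^{−3}  ⇒  m·ln(0.8881451) ≤ −3·ln10  ⇒  m ≥ 58.234  ⇒  m = 59

m = 59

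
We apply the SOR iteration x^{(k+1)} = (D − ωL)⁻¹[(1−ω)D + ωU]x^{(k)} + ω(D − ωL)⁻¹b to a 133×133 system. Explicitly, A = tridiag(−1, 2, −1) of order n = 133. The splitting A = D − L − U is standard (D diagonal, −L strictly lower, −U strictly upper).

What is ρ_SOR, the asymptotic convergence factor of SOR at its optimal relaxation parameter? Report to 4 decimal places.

ρ_SOR = 0.9542

n=133: λ(B_J) = 1 − λ(A)/2 = cos(kπ/134); k=1 gives ρ_J = 0.9997.
root = sin(π/134) = 0.02344  (since 1−cos² = sin²).
Young: ω* = 2/(1+√(1−ρ_J²)) = 2/(1+0.02344) = 2/1.02344 = 1.9542.
and ρ(B_{ω*}) = 1.9542 − 1 = 0.9542.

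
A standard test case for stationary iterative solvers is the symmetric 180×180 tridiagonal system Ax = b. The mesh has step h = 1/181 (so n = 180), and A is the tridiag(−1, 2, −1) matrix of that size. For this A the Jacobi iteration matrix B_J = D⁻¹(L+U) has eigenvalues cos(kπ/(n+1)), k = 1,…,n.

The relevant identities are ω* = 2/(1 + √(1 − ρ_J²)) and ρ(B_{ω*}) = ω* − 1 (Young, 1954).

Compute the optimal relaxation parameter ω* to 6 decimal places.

ω* = 1.965880

spectrum of D⁻¹(L+U) = {cos(kπ/181) : 1≤k≤180}; ρ_J = cos(π/181) = 0.999849.
root = sin(π/181) = 0.0173560  (since 1−cos² = sin²).
ω* = 2/(1+0.0173560) = 1.965880
ρ(B_{ω*}) = ω*−1 = 0.965880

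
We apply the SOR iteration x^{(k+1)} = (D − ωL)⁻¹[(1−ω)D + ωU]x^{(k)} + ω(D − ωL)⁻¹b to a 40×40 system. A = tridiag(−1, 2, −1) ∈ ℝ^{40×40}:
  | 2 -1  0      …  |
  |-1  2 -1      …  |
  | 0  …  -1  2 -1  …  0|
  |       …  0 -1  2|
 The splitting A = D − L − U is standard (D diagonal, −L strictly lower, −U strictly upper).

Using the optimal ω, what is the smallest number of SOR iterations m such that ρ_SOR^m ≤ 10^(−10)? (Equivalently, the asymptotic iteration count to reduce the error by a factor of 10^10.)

½·tridiag(1,0,1) at n=40: λ_k = cos(kπ/41); max |λ| at k=1 ⇒ ρ_J = cos(π/41) ≈ 0.9970658.
root = sin(π/41) = 0.0765493  (since 1−cos² = sin²).
So ω* = 2/1.0765493 = 1.8577877 (Young).
and ρ(B_{ω*}) = 1.8577877 − 1 = 0.8577877.
(0.8577877)^m ≤ 10^{−10}  ⇒  m·ln(0.8577877) ≤ −10·ln10  ⇒  m ≥ 150.105  ⇒  m = 151

m = 151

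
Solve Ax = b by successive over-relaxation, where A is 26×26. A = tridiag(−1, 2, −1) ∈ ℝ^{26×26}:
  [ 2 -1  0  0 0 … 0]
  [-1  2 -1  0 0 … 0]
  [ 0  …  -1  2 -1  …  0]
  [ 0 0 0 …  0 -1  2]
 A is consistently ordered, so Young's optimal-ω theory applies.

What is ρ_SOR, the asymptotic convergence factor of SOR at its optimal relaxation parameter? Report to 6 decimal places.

ρ_SOR = 0.791966

With n=26, ρ(Jacobi) = cos(π/27) = 0.993238.
√(1 − cos²(π/27)) = sin(π/27) ≈ 0.1160929.
ω* = 2 / (1 + 0.1160929) = 2 / 1.1160929 ≈ 1.791966.
ρ(B_{ω*}) = ω*−1 = 0.791966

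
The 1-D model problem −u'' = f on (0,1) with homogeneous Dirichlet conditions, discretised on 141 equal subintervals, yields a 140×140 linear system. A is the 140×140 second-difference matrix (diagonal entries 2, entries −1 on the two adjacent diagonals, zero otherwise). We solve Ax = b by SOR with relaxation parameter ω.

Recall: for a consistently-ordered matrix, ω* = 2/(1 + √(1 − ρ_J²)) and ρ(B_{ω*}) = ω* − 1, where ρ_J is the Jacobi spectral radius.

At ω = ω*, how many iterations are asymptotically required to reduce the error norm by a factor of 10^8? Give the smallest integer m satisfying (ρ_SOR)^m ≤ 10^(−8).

With n=140, ρ(Jacobi) = cos(π/141) = 0.9997518.
√(1−ρ_J²) = |sin(π/141)| = 0.0222790
Then 2/(1+√(1−ρ_J²)) = 2/(1+0.0222790); ω* = 2/1.0222790 = 1.9564131.
At ω = 1.9564131 every |λ(B_ω)| = ω−1, so ρ_SOR = 0.9564131.
8·ln10 = 18.4207; −ln(0.9564131) = 0.0445653; m = ⌈18.4207/0.0445653⌉ = ⌈413.342⌉ = 414.

m = 414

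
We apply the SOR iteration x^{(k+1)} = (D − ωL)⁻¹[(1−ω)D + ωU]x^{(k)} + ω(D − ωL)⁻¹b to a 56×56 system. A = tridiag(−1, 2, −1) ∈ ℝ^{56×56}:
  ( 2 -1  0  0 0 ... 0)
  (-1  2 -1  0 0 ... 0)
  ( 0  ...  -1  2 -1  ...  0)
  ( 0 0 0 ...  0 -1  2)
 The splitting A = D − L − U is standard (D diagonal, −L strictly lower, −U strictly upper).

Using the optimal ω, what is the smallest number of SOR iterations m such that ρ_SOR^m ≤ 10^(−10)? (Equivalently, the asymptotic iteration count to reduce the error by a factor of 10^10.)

m = 209

spectrum of D⁻¹(L+U) = {cos(kπ/57) : 1≤k≤56}; ρ_J = cos(π/57) = 0.9984815.
√(1−ρ_J²) simplifies to sin(π/57) = 0.0550878.
[ω*] 2 ÷ (1 + 0.0550878) = 2 ÷ 1.0550878 = 1.8955768.
[ρ_SOR] ω* − 1 = 0.8955768.
Need (0.8955768)^m ≤ 10^(−10): m ≥ 10·ln10/|ln 0.8955768| = 23.0259/0.110287 = 208.782 ⇒ m = 209.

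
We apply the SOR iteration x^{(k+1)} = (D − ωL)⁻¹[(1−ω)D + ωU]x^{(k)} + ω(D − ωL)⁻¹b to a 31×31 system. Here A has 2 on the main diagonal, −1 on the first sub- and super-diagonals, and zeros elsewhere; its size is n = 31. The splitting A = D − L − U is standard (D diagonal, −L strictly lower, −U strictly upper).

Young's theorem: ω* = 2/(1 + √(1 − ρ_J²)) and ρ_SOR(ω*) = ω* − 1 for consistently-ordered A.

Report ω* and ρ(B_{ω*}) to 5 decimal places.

ω* = 1.82147, ρ_SOR = 0.82147

½·tridiag(1,0,1) at n=31: λ_k = cos(kπ/32); max |λ| at k=1 ⇒ ρ_J = cos(π/32) ≈ 0.99518.
1 − cos²(π/32) = sin²(π/32) ⇒ √(1−ρ_J²) = sin(π/32) = 0.098017.
Then 2/(1+√(1−ρ_J²)) = 2/(1+0.098017); ω* = 2/1.098017 = 1.82147.
ρ(B_{ω*}) = ω*−1 = 0.82147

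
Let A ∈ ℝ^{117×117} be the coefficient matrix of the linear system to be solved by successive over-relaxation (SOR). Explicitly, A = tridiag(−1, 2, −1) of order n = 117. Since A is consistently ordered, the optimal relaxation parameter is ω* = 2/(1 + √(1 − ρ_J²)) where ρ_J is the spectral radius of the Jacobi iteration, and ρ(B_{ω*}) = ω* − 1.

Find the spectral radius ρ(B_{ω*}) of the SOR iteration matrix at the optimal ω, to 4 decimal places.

½·tridiag(1,0,1) at n=117: λ_k = cos(kπ/118); max |λ| at k=1 ⇒ ρ_J = cos(π/118) ≈ 0.9996.
√(1−ρ_J²) simplifies to sin(π/118) = 0.02662.
Then 2/(1+√(1−ρ_J²)) = 2/(1+0.02662); ω* = 2/1.02662 = 1.9481.
ρ_SOR = ω* − 1 = 1.9481 − 1 = 0.9481.

ρ_SOR = 0.9481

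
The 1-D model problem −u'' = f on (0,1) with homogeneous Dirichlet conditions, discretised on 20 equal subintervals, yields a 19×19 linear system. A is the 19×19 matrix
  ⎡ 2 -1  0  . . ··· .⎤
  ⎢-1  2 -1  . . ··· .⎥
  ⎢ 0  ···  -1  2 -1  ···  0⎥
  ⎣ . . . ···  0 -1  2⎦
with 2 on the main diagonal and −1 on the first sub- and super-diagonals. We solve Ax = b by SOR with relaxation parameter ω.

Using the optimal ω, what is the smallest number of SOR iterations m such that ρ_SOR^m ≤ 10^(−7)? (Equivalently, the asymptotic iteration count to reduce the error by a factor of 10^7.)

B_J for the 19×19 system has eigenvalues cos(kπ/20); ρ_J = cos(π/20) = 0.9876883.
√(1−ρ_J²) = |sin(π/20)| = 0.1564345
So ω* = 2/1.1564345 = 1.7294538 (Young).
[ρ_SOR] ω* − 1 = 0.7294538.
(0.7294538)^m ≤ 10^{−7}  ⇒  m·ln(0.7294538) ≤ −7·ln10  ⇒  m ≥ 51.094  ⇒  m = 52

m = 52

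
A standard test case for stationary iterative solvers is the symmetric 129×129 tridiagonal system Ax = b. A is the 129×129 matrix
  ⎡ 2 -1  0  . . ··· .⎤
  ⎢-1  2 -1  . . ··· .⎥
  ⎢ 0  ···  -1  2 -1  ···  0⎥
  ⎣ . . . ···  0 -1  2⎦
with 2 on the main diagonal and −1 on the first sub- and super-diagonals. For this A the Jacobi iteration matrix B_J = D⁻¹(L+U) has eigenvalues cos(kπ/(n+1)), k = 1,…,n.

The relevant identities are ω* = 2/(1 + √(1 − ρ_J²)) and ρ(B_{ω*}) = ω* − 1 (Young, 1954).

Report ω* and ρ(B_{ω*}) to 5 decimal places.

ω* = 1.95281, ρ_SOR = 0.95281

ρ_J = max_k |cos(kπ/130)| = cos(π/130) = 0.99971
root = sin(π/130) = 0.024164  (since 1−cos² = sin²).
Then 2/(1+√(1−ρ_J²)) = 2/(1+0.024164); ω* = 2/1.024164 = 1.95281.
[ρ_SOR] ω* − 1 = 0.95281.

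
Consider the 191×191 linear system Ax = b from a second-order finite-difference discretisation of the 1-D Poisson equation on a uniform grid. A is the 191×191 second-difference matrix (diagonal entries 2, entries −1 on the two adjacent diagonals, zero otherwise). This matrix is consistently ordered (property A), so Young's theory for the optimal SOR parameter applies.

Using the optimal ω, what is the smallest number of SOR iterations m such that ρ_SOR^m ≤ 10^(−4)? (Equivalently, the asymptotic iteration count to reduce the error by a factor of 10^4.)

[ρ_J] n=191: ρ(B_J) = cos(π/(n+1)) = cos(π/192) = 0.9998661.
√(1 − cos²(π/192)) = sin(π/192) ≈ 0.0163617.
ω* = 2 / (1 + 0.0163617) = 2 / 1.0163617 ≈ 1.9678034.
ρ(B_{ω*}) = ω*−1 = 0.9678034
4·ln10 = 9.21034; −ln(0.9678034) = 0.0327263; m = ⌈9.21034/0.0327263⌉ = ⌈281.435⌉ = 282.

m = 282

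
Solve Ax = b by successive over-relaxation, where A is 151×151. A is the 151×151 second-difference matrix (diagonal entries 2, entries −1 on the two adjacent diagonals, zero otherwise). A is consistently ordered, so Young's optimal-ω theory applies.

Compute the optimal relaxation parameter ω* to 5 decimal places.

ω* = 1.95950

spectrum of D⁻¹(L+U) = {cos(kπ/152) : 1≤k≤151}; ρ_J = cos(π/152) = 0.99979.
1 − cos²(π/152) = sin²(π/152) ⇒ √(1−ρ_J²) = sin(π/152) = 0.020667.
So ω* = 2/1.020667 = 1.95950 (Young).
Hence ρ(B_{ω*}) = 1.95950 − 1 = 0.95950.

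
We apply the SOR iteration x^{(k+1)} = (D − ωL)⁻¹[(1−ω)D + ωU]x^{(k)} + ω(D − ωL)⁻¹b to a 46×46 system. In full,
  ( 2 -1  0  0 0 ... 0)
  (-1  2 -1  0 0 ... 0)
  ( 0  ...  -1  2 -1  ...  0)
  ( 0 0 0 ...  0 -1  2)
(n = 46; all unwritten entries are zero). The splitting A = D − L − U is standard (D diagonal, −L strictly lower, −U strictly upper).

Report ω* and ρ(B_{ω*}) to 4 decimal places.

ω* = 1.8748, ρ_SOR = 0.8748

n=46: λ(B_J) = 1 − λ(A)/2 = cos(kπ/47); k=1 gives ρ_J = 0.9978.
√(1−ρ_J²) simplifies to sin(π/47) = 0.06679.
ω* = 2/(1+0.06679) = 1.8748
At ω = 1.8748 every |λ(B_ω)| = ω−1, so ρ_SOR = 0.8748.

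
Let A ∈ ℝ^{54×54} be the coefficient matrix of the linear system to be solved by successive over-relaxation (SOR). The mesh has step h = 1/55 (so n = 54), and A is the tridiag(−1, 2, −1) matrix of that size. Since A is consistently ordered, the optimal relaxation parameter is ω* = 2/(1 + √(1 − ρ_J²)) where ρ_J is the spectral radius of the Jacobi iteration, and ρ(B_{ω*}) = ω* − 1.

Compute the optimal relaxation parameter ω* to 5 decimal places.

B_J for the 54×54 system has eigenvalues cos(kπ/55); ρ_J = cos(π/55) = 0.99837.
√(1−ρ_J²) = |sin(π/55)| = 0.057089
[ω*] 2 ÷ (1 + 0.057089) = 2 ÷ 1.057089 = 1.89199.
ρ_SOR = ω* − 1 ≈ 0.89199.

ω* = 1.89199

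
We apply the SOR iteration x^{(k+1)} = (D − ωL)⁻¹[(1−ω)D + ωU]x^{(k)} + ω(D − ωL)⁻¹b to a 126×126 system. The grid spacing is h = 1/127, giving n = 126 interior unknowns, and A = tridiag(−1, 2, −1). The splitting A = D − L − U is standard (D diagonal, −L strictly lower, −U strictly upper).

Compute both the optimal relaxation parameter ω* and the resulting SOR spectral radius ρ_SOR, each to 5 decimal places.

ω* = 1.95173, ρ_SOR = 0.95173

n=126: λ(B_J) = 1 − λ(A)/2 = cos(kπ/127); k=1 gives ρ_J = 0.99969.
root = sin(π/127) = 0.024734  (since 1−cos² = sin²).
Then 2/(1+√(1−ρ_J²)) = 2/(1+0.024734); ω* = 2/1.024734 = 1.95173.
[ρ_SOR] ω* − 1 = 0.95173.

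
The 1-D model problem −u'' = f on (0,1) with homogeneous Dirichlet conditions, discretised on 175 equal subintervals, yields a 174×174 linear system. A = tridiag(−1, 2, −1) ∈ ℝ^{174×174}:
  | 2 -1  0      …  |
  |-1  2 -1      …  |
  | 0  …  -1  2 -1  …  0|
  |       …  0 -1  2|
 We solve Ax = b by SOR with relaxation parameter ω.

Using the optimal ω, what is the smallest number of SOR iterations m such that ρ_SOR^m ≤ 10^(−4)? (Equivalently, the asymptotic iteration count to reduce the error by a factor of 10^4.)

n=174: λ(B_J) = 1 − λ(A)/2 = cos(kπ/175); k=1 gives ρ_J = 0.9998389.
√(1−ρ_J²) = |sin(π/175)| = 0.0179510
Then 2/(1+√(1−ρ_J²)) = 2/(1+0.0179510); ω* = 2/1.0179510 = 1.9647311.
ρ_SOR = ω* − 1 = 1.9647311 − 1 = 0.9647311.
Need (0.9647311)^m ≤ 10^(−4): m ≥ 4·ln10/|ln 0.9647311| = 9.21034/0.0359059 = 256.513 ⇒ m = 257.

m = 257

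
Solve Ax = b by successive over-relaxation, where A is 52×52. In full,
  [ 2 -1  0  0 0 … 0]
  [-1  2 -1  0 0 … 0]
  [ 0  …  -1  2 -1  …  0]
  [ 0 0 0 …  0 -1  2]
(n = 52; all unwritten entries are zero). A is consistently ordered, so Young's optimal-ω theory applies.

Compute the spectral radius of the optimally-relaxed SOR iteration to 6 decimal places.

With n=52, ρ(Jacobi) = cos(π/53) = 0.998244.
√(1−ρ_J²) = |sin(π/53)| = 0.0592406
ω* = 2 / (1 + 0.0592406) = 2 / 1.0592406 ≈ 1.888145.
[ρ_SOR] ω* − 1 = 0.888145.

ρ_SOR = 0.888145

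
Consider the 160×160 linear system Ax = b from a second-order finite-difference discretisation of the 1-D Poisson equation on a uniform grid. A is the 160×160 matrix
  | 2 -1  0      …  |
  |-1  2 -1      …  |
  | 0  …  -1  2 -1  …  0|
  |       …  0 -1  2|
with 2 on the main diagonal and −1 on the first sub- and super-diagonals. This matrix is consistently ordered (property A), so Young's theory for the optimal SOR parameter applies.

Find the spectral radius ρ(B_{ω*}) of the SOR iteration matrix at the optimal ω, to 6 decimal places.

½·tridiag(1,0,1) at n=160: λ_k = cos(kπ/161); max |λ| at k=1 ⇒ ρ_J = cos(π/161) ≈ 0.999810.
1 − cos²(π/161) = sin²(π/161) ⇒ √(1−ρ_J²) = sin(π/161) = 0.0195118.
ω* = 2 / (1 + 0.0195118) = 2 / 1.0195118 ≈ 1.961723.
and ρ(B_{ω*}) = 1.961723 − 1 = 0.961723.

ρ_SOR = 0.961723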